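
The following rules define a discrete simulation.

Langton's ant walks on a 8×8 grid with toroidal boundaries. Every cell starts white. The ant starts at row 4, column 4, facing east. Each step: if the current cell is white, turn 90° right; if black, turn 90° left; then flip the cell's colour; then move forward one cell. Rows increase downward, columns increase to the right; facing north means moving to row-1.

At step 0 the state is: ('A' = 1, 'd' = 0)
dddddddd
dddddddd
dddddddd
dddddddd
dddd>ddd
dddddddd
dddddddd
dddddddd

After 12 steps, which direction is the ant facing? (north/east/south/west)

east

0) dddddddd
dddddddd
dddddddd
dddddddd
dddd>ddd
dddddddd
dddddddd
dddddddd
1) dddddddd
dddddddd
dddddddd
dddddddd
ddddAddd
ddddvddd
dddddddd
dddddddd
2) dddddddd
dddddddd
dddddddd
dddddddd
ddddAddd
ddd<Addd
dddddddd
dddddddd
3) dddddddd
dddddddd
dddddddd
dddddddd
ddd^Addd
dddAAddd
dddddddd
dddddddd
4) dddddddd
dddddddd
dddddddd
dddddddd
dddA>ddd
dddAAddd
dddddddd
dddddddd
5) dddddddd
dddddddd
dddddddd
dddd^ddd
dddAdddd
dddAAddd
dddddddd
dddddddd
6) dddddddd
dddddddd
dddddddd
ddddA>dd
dddAdddd
dddAAddd
dddddddd
dddddddd
7) dddddddd
dddddddd
dddddddd
ddddAAdd
dddAdvdd
dddAAddd
dddddddd
dddddddd
8) dddddddd
dddddddd
dddddddd
ddddAAdd
dddA<Add
dddAAddd
dddddddd
dddddddd
9) dddddddd
dddddddd
dddddddd
dddd^Add
dddAAAdd
dddAAddd
dddddddd
dddddddd
10) dddddddd
dddddddd
dddddddd
ddd<dAdd
dddAAAdd
dddAAddd
dddddddd
dddddddd
11) dddddddd
dddddddd
ddd^dddd
dddAdAdd
dddAAAdd
dddAAddd
dddddddd
dddddddd
12) dddddddd
dddddddd
dddA>ddd
dddAdAdd
dddAAAdd
dddAAddd
dddddddd
dddddddd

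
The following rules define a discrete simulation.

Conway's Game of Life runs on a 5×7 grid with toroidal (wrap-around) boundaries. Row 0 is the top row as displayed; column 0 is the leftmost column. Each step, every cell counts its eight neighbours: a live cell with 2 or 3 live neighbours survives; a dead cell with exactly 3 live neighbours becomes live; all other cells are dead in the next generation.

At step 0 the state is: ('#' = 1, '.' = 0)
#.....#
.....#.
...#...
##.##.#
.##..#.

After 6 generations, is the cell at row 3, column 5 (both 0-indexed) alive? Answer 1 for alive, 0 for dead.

[0] #.....#
.....#.
...#...
##.##.#
.##..#.
[1] ##...##
......#
#.##.##
##.####
..####.
[2] ####...
..#.#..
..##...
.......
.......
[3] .###...
....#..
..##...
.......
.##....
[4] .#.#...
.#..#..
...#...
.#.#...
.#.#...
[5] ##.##..
...##..
...##..
...##..
##.##..
[6] ##...#.
.....#.
..#..#.
.....#.
##...#.

1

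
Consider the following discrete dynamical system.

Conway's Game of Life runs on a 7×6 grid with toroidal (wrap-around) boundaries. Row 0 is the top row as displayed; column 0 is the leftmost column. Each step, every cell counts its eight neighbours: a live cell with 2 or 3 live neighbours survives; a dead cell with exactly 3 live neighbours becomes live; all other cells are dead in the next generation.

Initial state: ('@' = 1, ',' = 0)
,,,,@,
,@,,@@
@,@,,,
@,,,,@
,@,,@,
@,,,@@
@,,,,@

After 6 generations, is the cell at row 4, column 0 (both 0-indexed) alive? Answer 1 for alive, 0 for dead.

0

k=0  ,,,,@,
,@,,@@
@,@,,,
@,,,,@
,@,,@,
@,,,@@
@,,,,@
k=1  ,,,,@,
@@,@@@
,,,,@,
@,,,,@
,@,,@,
,@,,@,
@,,,,,
k=2  ,@,@@,
@,,@,,
,@,@,,
@,,,@@
,@,,@,
@@,,,@
,,,,,@
k=3  @,@@@@
@@,@,,
,@@@,,
@@@@@@
,@,,@,
,@,,@@
,@@,,@
k=4  ,,,,,,
,,,,,,
,,,,,,
,,,,,@
,,,,,,
,@,@@@
,,,,,,
k=5  ,,,,,,
,,,,,,
,,,,,,
,,,,,,
@,,,,@
,,,,@,
,,,,@,
k=6  ,,,,,,
,,,,,,
,,,,,,
,,,,,,
,,,,,@
,,,,@,
,,,,,,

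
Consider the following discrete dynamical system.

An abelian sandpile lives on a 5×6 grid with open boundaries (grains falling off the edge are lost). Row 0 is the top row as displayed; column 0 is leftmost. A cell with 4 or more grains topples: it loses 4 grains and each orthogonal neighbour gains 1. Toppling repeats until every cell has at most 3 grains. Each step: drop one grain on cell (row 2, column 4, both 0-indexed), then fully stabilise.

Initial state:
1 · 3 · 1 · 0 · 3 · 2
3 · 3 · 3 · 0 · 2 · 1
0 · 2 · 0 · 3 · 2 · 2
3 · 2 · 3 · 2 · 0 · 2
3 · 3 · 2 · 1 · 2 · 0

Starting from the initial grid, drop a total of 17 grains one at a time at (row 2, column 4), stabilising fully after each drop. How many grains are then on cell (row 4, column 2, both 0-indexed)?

2

t=0: 1 · 3 · 1 · 0 · 3 · 2
3 · 3 · 3 · 0 · 2 · 1
0 · 2 · 0 · 3 · 2 · 2
3 · 2 · 3 · 2 · 0 · 2
3 · 3 · 2 · 1 · 2 · 0
t=1: 1 · 3 · 1 · 0 · 3 · 2
3 · 3 · 3 · 0 · 2 · 1
0 · 2 · 0 · 3 · 3 · 2
3 · 2 · 3 · 2 · 0 · 2
3 · 3 · 2 · 1 · 2 · 0
t=2: 1 · 3 · 1 · 0 · 3 · 2
3 · 3 · 3 · 1 · 3 · 1
0 · 2 · 1 · 0 · 1 · 3
3 · 2 · 3 · 3 · 1 · 2
3 · 3 · 2 · 1 · 2 · 0
t=3: 1 · 3 · 1 · 0 · 3 · 2
3 · 3 · 3 · 1 · 3 · 1
0 · 2 · 1 · 0 · 2 · 3
3 · 2 · 3 · 3 · 1 · 2
3 · 3 · 2 · 1 · 2 · 0
t=4: 1 · 3 · 1 · 0 · 3 · 2
3 · 3 · 3 · 1 · 3 · 1
0 · 2 · 1 · 0 · 3 · 3
3 · 2 · 3 · 3 · 1 · 2
3 · 3 · 2 · 1 · 2 · 0
t=5: 1 · 3 · 1 · 1 · 0 · 3
3 · 3 · 3 · 2 · 1 · 3
0 · 2 · 1 · 1 · 2 · 0
3 · 2 · 3 · 3 · 2 · 3
3 · 3 · 2 · 1 · 2 · 0
t=6: 1 · 3 · 1 · 1 · 0 · 3
3 · 3 · 3 · 2 · 1 · 3
0 · 2 · 1 · 1 · 3 · 0
3 · 2 · 3 · 3 · 2 · 3
3 · 3 · 2 · 1 · 2 · 0
t=7: 1 · 3 · 1 · 1 · 0 · 3
3 · 3 · 3 · 2 · 2 · 3
0 · 2 · 1 · 2 · 0 · 1
3 · 2 · 3 · 3 · 3 · 3
3 · 3 · 2 · 1 · 2 · 0
t=8: 1 · 3 · 1 · 1 · 0 · 3
3 · 3 · 3 · 2 · 2 · 3
0 · 2 · 1 · 2 · 1 · 1
3 · 2 · 3 · 3 · 3 · 3
3 · 3 · 2 · 1 · 2 · 0
t=9: 1 · 3 · 1 · 1 · 0 · 3
3 · 3 · 3 · 2 · 2 · 3
0 · 2 · 1 · 2 · 2 · 1
3 · 2 · 3 · 3 · 3 · 3
3 · 3 · 2 · 1 · 2 · 0
t=10: 1 · 3 · 1 · 1 · 0 · 3
3 · 3 · 3 · 2 · 2 · 3
0 · 2 · 1 · 2 · 3 · 1
3 · 2 · 3 · 3 · 3 · 3
3 · 3 · 2 · 1 · 2 · 0
t=11: 1 · 3 · 1 · 1 · 0 · 3
3 · 3 · 3 · 3 · 3 · 3
0 · 2 · 3 · 0 · 2 · 3
3 · 3 · 0 · 2 · 2 · 0
3 · 3 · 3 · 2 · 3 · 1
t=12: 1 · 3 · 1 · 1 · 0 · 3
3 · 3 · 3 · 3 · 3 · 3
0 · 2 · 3 · 0 · 3 · 3
3 · 3 · 0 · 2 · 2 · 0
3 · 3 · 3 · 2 · 3 · 1
t=13: 3 · 0 · 3 · 2 · 2 · 0
0 · 3 · 2 · 1 · 2 · 2
3 · 1 · 1 · 3 · 2 · 1
1 · 2 · 3 · 2 · 3 · 1
1 · 2 · 0 · 3 · 3 · 1
t=14: 3 · 0 · 3 · 2 · 2 · 0
0 · 3 · 2 · 1 · 2 · 2
3 · 1 · 1 · 3 · 3 · 1
1 · 2 · 3 · 2 · 3 · 1
1 · 2 · 0 · 3 · 3 · 1
t=15: 3 · 0 · 3 · 2 · 2 · 0
0 · 3 · 2 · 2 · 3 · 2
3 · 1 · 3 · 1 · 2 · 2
1 · 3 · 0 · 2 · 2 · 2
1 · 2 · 2 · 1 · 1 · 2
t=16: 3 · 0 · 3 · 2 · 2 · 0
0 · 3 · 2 · 2 · 3 · 2
3 · 1 · 3 · 1 · 3 · 2
1 · 3 · 0 · 2 · 2 · 2
1 · 2 · 2 · 1 · 1 · 2
t=17: 3 · 0 · 3 · 2 · 3 · 0
0 · 3 · 2 · 3 · 0 · 3
3 · 1 · 3 · 2 · 1 · 3
1 · 3 · 0 · 2 · 3 · 2
1 · 2 · 2 · 1 · 1 · 2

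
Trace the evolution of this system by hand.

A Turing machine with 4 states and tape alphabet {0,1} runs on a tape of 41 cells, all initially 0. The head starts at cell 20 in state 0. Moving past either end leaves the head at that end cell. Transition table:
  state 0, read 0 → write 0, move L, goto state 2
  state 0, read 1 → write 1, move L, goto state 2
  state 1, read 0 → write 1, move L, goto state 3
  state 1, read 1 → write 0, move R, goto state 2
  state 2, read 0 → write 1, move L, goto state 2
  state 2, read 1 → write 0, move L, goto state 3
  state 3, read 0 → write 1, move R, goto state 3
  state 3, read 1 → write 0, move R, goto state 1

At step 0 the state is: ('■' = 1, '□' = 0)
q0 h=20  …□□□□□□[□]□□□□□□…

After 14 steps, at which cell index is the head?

6

0) q0 h=20  …□□□□□□[□]□□□□□□…
1) q2 h=19  …□□□□□□[□]□□□□□□…
2) q2 h=18  …□□□□□□[□]■□□□□□…
3) q2 h=17  …□□□□□□[□]■■□□□□…
4) q2 h=16  …□□□□□□[□]■■■□□□…
5) q2 h=15  …□□□□□□[□]■■■■□□…
6) q2 h=14  …□□□□□□[□]■■■■■□…
7) q2 h=13  …□□□□□□[□]■■■■■■…
8) q2 h=12  …□□□□□□[□]■■■■■■…
9) q2 h=11  …□□□□□□[□]■■■■■■…
10) q2 h=10  …□□□□□□[□]■■■■■■…
11) q2 h= 9  …□□□□□□[□]■■■■■■…
12) q2 h= 8  …□□□□□□[□]■■■■■■…
13) q2 h= 7  …□□□□□□[□]■■■■■■…
14) q2 h= 6  |□□□□□□[□]■■■■■■…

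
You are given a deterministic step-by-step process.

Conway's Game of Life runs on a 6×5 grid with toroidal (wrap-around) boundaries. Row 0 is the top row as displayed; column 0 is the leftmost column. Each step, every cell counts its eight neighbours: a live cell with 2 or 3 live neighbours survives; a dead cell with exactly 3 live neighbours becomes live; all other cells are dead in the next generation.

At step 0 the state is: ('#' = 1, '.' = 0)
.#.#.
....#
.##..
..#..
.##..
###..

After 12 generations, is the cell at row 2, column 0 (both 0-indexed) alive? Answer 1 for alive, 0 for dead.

0

k=0  .#.#.
....#
.##..
..#..
.##..
###..
k=1  .#.##
##.#.
.###.
...#.
#..#.
#..#.
k=2  .#.#.
.....
##.#.
.#.#.
..##.
##.#.
k=3  ##..#
##..#
##..#
##.#.
#..#.
##.#.
k=4  ...#.
..##.
...#.
...#.
...#.
...#.
k=5  ...##
..###
...##
..###
..###
..###
k=6  #....
#.#..
#....
#....
##...
#....
k=7  #...#
#...#
#...#
#...#
##..#
#...#
k=8  .#.#.
.#.#.
.#.#.
...#.
.#.#.
...#.
k=9  ...##
##.##
...##
...##
...##
...##
k=10  .....
.....
.....
#.#..
#.#..
#.#..
k=11  .....
.....
.....
.....
#.###
.....
k=12  .....
.....
.....
...##
...##
...##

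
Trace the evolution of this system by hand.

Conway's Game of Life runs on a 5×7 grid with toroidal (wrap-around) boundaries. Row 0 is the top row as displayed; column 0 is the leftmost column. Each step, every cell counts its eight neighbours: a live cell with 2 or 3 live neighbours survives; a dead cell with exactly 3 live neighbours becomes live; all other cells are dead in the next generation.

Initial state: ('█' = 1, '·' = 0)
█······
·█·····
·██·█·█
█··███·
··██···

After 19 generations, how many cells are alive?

0) █······
·█·····
·██·█·█
█··███·
··██···
1) ·██····
·██····
·██·█·█
█····██
·███··█
2) ·······
·······
··██··█
····█··
···█·██
3) ·······
·······
···█···
··█·█·█
····██·
4) ·······
·······
···█···
····█··
···███·
5) ····█··
·······
·······
·····█·
···███·
6) ···███·
·······
·······
·····█·
···█·█·
7) ···█·█·
····█··
·······
····█··
···█·██
8) ···█·██
····█··
·······
····██·
···█·██
9) ···█··█
····██·
····██·
····███
···█···
10) ···█·█·
···█··█
···█···
···█··█
···█··█
11) ··██·██
··██···
··███··
··███··
··██·██
12) ·█···██
·█···█·
·█·····
·█·····
·█····█
13) ·██··██
·██··██
███····
·██····
·██··██
14) ···██··
···█·█·
···█··█
···█··█
···█·██
15) ··██··█
··██·█·
··██·██
█·██··█
··██·██
16) ·█····█
·█···█·
█····█·
█······
·····█·
17) █····██
·█···█·
██·····
·······
█·····█
18) ·█···█·
·█···█·
██·····
·█····█
█····█·
19) ██··██·
·██···█
·██···█
·█····█
██···█·

15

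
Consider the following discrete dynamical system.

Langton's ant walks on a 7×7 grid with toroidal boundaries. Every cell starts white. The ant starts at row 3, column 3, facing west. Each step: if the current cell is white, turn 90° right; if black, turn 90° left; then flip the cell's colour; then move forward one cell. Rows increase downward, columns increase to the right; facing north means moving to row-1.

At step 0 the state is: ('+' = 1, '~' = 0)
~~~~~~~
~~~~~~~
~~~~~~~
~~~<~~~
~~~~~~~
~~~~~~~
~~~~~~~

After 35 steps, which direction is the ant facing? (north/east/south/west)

t=0: ~~~~~~~
~~~~~~~
~~~~~~~
~~~<~~~
~~~~~~~
~~~~~~~
~~~~~~~
t=1: ~~~~~~~
~~~~~~~
~~~^~~~
~~~+~~~
~~~~~~~
~~~~~~~
~~~~~~~
t=2: ~~~~~~~
~~~~~~~
~~~+>~~
~~~+~~~
~~~~~~~
~~~~~~~
~~~~~~~
t=3: ~~~~~~~
~~~~~~~
~~~++~~
~~~+v~~
~~~~~~~
~~~~~~~
~~~~~~~
t=4: ~~~~~~~
~~~~~~~
~~~++~~
~~~<+~~
~~~~~~~
~~~~~~~
~~~~~~~
t=5: ~~~~~~~
~~~~~~~
~~~++~~
~~~~+~~
~~~v~~~
~~~~~~~
~~~~~~~
t=6: ~~~~~~~
~~~~~~~
~~~++~~
~~~~+~~
~~<+~~~
~~~~~~~
~~~~~~~
t=7: ~~~~~~~
~~~~~~~
~~~++~~
~~^~+~~
~~++~~~
~~~~~~~
~~~~~~~
t=8: ~~~~~~~
~~~~~~~
~~~++~~
~~+>+~~
~~++~~~
~~~~~~~
~~~~~~~
t=9: ~~~~~~~
~~~~~~~
~~~++~~
~~+++~~
~~+v~~~
~~~~~~~
~~~~~~~
t=10: ~~~~~~~
~~~~~~~
~~~++~~
~~+++~~
~~+~>~~
~~~~~~~
~~~~~~~
t=11: ~~~~~~~
~~~~~~~
~~~++~~
~~+++~~
~~+~+~~
~~~~v~~
~~~~~~~
t=12: ~~~~~~~
~~~~~~~
~~~++~~
~~+++~~
~~+~+~~
~~~<+~~
~~~~~~~
t=13: ~~~~~~~
~~~~~~~
~~~++~~
~~+++~~
~~+^+~~
~~~++~~
~~~~~~~
t=14: ~~~~~~~
~~~~~~~
~~~++~~
~~+++~~
~~++>~~
~~~++~~
~~~~~~~
t=15: ~~~~~~~
~~~~~~~
~~~++~~
~~++^~~
~~++~~~
~~~++~~
~~~~~~~
t=16: ~~~~~~~
~~~~~~~
~~~++~~
~~+<~~~
~~++~~~
~~~++~~
~~~~~~~
t=17: ~~~~~~~
~~~~~~~
~~~++~~
~~+~~~~
~~+v~~~
~~~++~~
~~~~~~~
t=18: ~~~~~~~
~~~~~~~
~~~++~~
~~+~~~~
~~+~>~~
~~~++~~
~~~~~~~
t=19: ~~~~~~~
~~~~~~~
~~~++~~
~~+~~~~
~~+~+~~
~~~+v~~
~~~~~~~
t=20: ~~~~~~~
~~~~~~~
~~~++~~
~~+~~~~
~~+~+~~
~~~+~>~
~~~~~~~
t=21: ~~~~~~~
~~~~~~~
~~~++~~
~~+~~~~
~~+~+~~
~~~+~+~
~~~~~v~
t=22: ~~~~~~~
~~~~~~~
~~~++~~
~~+~~~~
~~+~+~~
~~~+~+~
~~~~<+~
t=23: ~~~~~~~
~~~~~~~
~~~++~~
~~+~~~~
~~+~+~~
~~~+^+~
~~~~++~
t=24: ~~~~~~~
~~~~~~~
~~~++~~
~~+~~~~
~~+~+~~
~~~++>~
~~~~++~
t=25: ~~~~~~~
~~~~~~~
~~~++~~
~~+~~~~
~~+~+^~
~~~++~~
~~~~++~
t=26: ~~~~~~~
~~~~~~~
~~~++~~
~~+~~~~
~~+~++>
~~~++~~
~~~~++~
t=27: ~~~~~~~
~~~~~~~
~~~++~~
~~+~~~~
~~+~+++
~~~++~v
~~~~++~
t=28: ~~~~~~~
~~~~~~~
~~~++~~
~~+~~~~
~~+~+++
~~~++<+
~~~~++~
t=29: ~~~~~~~
~~~~~~~
~~~++~~
~~+~~~~
~~+~+^+
~~~++++
~~~~++~
t=30: ~~~~~~~
~~~~~~~
~~~++~~
~~+~~~~
~~+~<~+
~~~++++
~~~~++~
t=31: ~~~~~~~
~~~~~~~
~~~++~~
~~+~~~~
~~+~~~+
~~~+v++
~~~~++~
t=32: ~~~~~~~
~~~~~~~
~~~++~~
~~+~~~~
~~+~~~+
~~~+~>+
~~~~++~
t=33: ~~~~~~~
~~~~~~~
~~~++~~
~~+~~~~
~~+~~^+
~~~+~~+
~~~~++~
t=34: ~~~~~~~
~~~~~~~
~~~++~~
~~+~~~~
~~+~~+>
~~~+~~+
~~~~++~
t=35: ~~~~~~~
~~~~~~~
~~~++~~
~~+~~~^
~~+~~+~
~~~+~~+
~~~~++~

north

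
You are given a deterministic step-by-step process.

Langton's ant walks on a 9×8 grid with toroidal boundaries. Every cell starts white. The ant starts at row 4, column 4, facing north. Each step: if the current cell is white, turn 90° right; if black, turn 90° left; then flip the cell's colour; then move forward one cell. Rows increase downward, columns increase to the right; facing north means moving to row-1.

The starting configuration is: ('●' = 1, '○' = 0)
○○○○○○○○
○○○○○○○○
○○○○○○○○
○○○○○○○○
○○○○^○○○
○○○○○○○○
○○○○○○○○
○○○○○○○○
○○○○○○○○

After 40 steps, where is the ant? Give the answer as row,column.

6,4

t=0: ○○○○○○○○
○○○○○○○○
○○○○○○○○
○○○○○○○○
○○○○^○○○
○○○○○○○○
○○○○○○○○
○○○○○○○○
○○○○○○○○
t=1: ○○○○○○○○
○○○○○○○○
○○○○○○○○
○○○○○○○○
○○○○●>○○
○○○○○○○○
○○○○○○○○
○○○○○○○○
○○○○○○○○
t=2: ○○○○○○○○
○○○○○○○○
○○○○○○○○
○○○○○○○○
○○○○●●○○
○○○○○v○○
○○○○○○○○
○○○○○○○○
○○○○○○○○
t=3: ○○○○○○○○
○○○○○○○○
○○○○○○○○
○○○○○○○○
○○○○●●○○
○○○○<●○○
○○○○○○○○
○○○○○○○○
○○○○○○○○
t=4: ○○○○○○○○
○○○○○○○○
○○○○○○○○
○○○○○○○○
○○○○^●○○
○○○○●●○○
○○○○○○○○
○○○○○○○○
○○○○○○○○
t=5: ○○○○○○○○
○○○○○○○○
○○○○○○○○
○○○○○○○○
○○○<○●○○
○○○○●●○○
○○○○○○○○
○○○○○○○○
○○○○○○○○
t=6: ○○○○○○○○
○○○○○○○○
○○○○○○○○
○○○^○○○○
○○○●○●○○
○○○○●●○○
○○○○○○○○
○○○○○○○○
○○○○○○○○
t=7: ○○○○○○○○
○○○○○○○○
○○○○○○○○
○○○●>○○○
○○○●○●○○
○○○○●●○○
○○○○○○○○
○○○○○○○○
○○○○○○○○
t=8: ○○○○○○○○
○○○○○○○○
○○○○○○○○
○○○●●○○○
○○○●v●○○
○○○○●●○○
○○○○○○○○
○○○○○○○○
○○○○○○○○
t=9: ○○○○○○○○
○○○○○○○○
○○○○○○○○
○○○●●○○○
○○○<●●○○
○○○○●●○○
○○○○○○○○
○○○○○○○○
○○○○○○○○
t=10: ○○○○○○○○
○○○○○○○○
○○○○○○○○
○○○●●○○○
○○○○●●○○
○○○v●●○○
○○○○○○○○
○○○○○○○○
○○○○○○○○
t=11: ○○○○○○○○
○○○○○○○○
○○○○○○○○
○○○●●○○○
○○○○●●○○
○○<●●●○○
○○○○○○○○
○○○○○○○○
○○○○○○○○
t=12: ○○○○○○○○
○○○○○○○○
○○○○○○○○
○○○●●○○○
○○^○●●○○
○○●●●●○○
○○○○○○○○
○○○○○○○○
○○○○○○○○
t=13: ○○○○○○○○
○○○○○○○○
○○○○○○○○
○○○●●○○○
○○●>●●○○
○○●●●●○○
○○○○○○○○
○○○○○○○○
○○○○○○○○
t=14: ○○○○○○○○
○○○○○○○○
○○○○○○○○
○○○●●○○○
○○●●●●○○
○○●v●●○○
○○○○○○○○
○○○○○○○○
○○○○○○○○
t=15: ○○○○○○○○
○○○○○○○○
○○○○○○○○
○○○●●○○○
○○●●●●○○
○○●○>●○○
○○○○○○○○
○○○○○○○○
○○○○○○○○
t=16: ○○○○○○○○
○○○○○○○○
○○○○○○○○
○○○●●○○○
○○●●^●○○
○○●○○●○○
○○○○○○○○
○○○○○○○○
○○○○○○○○
t=17: ○○○○○○○○
○○○○○○○○
○○○○○○○○
○○○●●○○○
○○●<○●○○
○○●○○●○○
○○○○○○○○
○○○○○○○○
○○○○○○○○
t=18: ○○○○○○○○
○○○○○○○○
○○○○○○○○
○○○●●○○○
○○●○○●○○
○○●v○●○○
○○○○○○○○
○○○○○○○○
○○○○○○○○
t=19: ○○○○○○○○
○○○○○○○○
○○○○○○○○
○○○●●○○○
○○●○○●○○
○○<●○●○○
○○○○○○○○
○○○○○○○○
○○○○○○○○
t=20: ○○○○○○○○
○○○○○○○○
○○○○○○○○
○○○●●○○○
○○●○○●○○
○○○●○●○○
○○v○○○○○
○○○○○○○○
○○○○○○○○
t=21: ○○○○○○○○
○○○○○○○○
○○○○○○○○
○○○●●○○○
○○●○○●○○
○○○●○●○○
○<●○○○○○
○○○○○○○○
○○○○○○○○
t=22: ○○○○○○○○
○○○○○○○○
○○○○○○○○
○○○●●○○○
○○●○○●○○
○^○●○●○○
○●●○○○○○
○○○○○○○○
○○○○○○○○
t=23: ○○○○○○○○
○○○○○○○○
○○○○○○○○
○○○●●○○○
○○●○○●○○
○●>●○●○○
○●●○○○○○
○○○○○○○○
○○○○○○○○
t=24: ○○○○○○○○
○○○○○○○○
○○○○○○○○
○○○●●○○○
○○●○○●○○
○●●●○●○○
○●v○○○○○
○○○○○○○○
○○○○○○○○
t=25: ○○○○○○○○
○○○○○○○○
○○○○○○○○
○○○●●○○○
○○●○○●○○
○●●●○●○○
○●○>○○○○
○○○○○○○○
○○○○○○○○
t=26: ○○○○○○○○
○○○○○○○○
○○○○○○○○
○○○●●○○○
○○●○○●○○
○●●●○●○○
○●○●○○○○
○○○v○○○○
○○○○○○○○
t=27: ○○○○○○○○
○○○○○○○○
○○○○○○○○
○○○●●○○○
○○●○○●○○
○●●●○●○○
○●○●○○○○
○○<●○○○○
○○○○○○○○
t=28: ○○○○○○○○
○○○○○○○○
○○○○○○○○
○○○●●○○○
○○●○○●○○
○●●●○●○○
○●^●○○○○
○○●●○○○○
○○○○○○○○
t=29: ○○○○○○○○
○○○○○○○○
○○○○○○○○
○○○●●○○○
○○●○○●○○
○●●●○●○○
○●●>○○○○
○○●●○○○○
○○○○○○○○
t=30: ○○○○○○○○
○○○○○○○○
○○○○○○○○
○○○●●○○○
○○●○○●○○
○●●^○●○○
○●●○○○○○
○○●●○○○○
○○○○○○○○
t=31: ○○○○○○○○
○○○○○○○○
○○○○○○○○
○○○●●○○○
○○●○○●○○
○●<○○●○○
○●●○○○○○
○○●●○○○○
○○○○○○○○
t=32: ○○○○○○○○
○○○○○○○○
○○○○○○○○
○○○●●○○○
○○●○○●○○
○●○○○●○○
○●v○○○○○
○○●●○○○○
○○○○○○○○
t=33: ○○○○○○○○
○○○○○○○○
○○○○○○○○
○○○●●○○○
○○●○○●○○
○●○○○●○○
○●○>○○○○
○○●●○○○○
○○○○○○○○
t=34: ○○○○○○○○
○○○○○○○○
○○○○○○○○
○○○●●○○○
○○●○○●○○
○●○○○●○○
○●○●○○○○
○○●v○○○○
○○○○○○○○
t=35: ○○○○○○○○
○○○○○○○○
○○○○○○○○
○○○●●○○○
○○●○○●○○
○●○○○●○○
○●○●○○○○
○○●○>○○○
○○○○○○○○
t=36: ○○○○○○○○
○○○○○○○○
○○○○○○○○
○○○●●○○○
○○●○○●○○
○●○○○●○○
○●○●○○○○
○○●○●○○○
○○○○v○○○
t=37: ○○○○○○○○
○○○○○○○○
○○○○○○○○
○○○●●○○○
○○●○○●○○
○●○○○●○○
○●○●○○○○
○○●○●○○○
○○○<●○○○
t=38: ○○○○○○○○
○○○○○○○○
○○○○○○○○
○○○●●○○○
○○●○○●○○
○●○○○●○○
○●○●○○○○
○○●^●○○○
○○○●●○○○
t=39: ○○○○○○○○
○○○○○○○○
○○○○○○○○
○○○●●○○○
○○●○○●○○
○●○○○●○○
○●○●○○○○
○○●●>○○○
○○○●●○○○
t=40: ○○○○○○○○
○○○○○○○○
○○○○○○○○
○○○●●○○○
○○●○○●○○
○●○○○●○○
○●○●^○○○
○○●●○○○○
○○○●●○○○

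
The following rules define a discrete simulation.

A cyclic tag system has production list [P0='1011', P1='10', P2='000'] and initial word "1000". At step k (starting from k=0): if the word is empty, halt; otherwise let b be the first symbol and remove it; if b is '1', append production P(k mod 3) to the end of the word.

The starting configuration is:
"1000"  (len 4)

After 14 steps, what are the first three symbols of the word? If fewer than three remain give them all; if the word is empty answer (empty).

step 0: "1000"  (len 4)
step 1: "0001011"  (len 7)
step 2: "001011"  (len 6)
step 3: "01011"  (len 5)
step 4: "1011"  (len 4)
step 5: "01110"  (len 5)
step 6: "1110"  (len 4)
step 7: "1101011"  (len 7)
step 8: "10101110"  (len 8)
step 9: "0101110000"  (len 10)
step 10: "101110000"  (len 9)
step 11: "0111000010"  (len 10)
step 12: "111000010"  (len 9)
step 13: "110000101011"  (len 12)
step 14: "1000010101110"  (len 13)

100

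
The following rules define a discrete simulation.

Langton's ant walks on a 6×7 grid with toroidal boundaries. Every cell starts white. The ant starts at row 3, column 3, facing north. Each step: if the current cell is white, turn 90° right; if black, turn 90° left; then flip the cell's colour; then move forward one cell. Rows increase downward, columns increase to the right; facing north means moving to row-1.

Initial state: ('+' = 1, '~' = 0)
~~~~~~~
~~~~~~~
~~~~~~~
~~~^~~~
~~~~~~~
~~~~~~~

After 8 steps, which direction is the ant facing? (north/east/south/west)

south

gen 0: ~~~~~~~
~~~~~~~
~~~~~~~
~~~^~~~
~~~~~~~
~~~~~~~
gen 1: ~~~~~~~
~~~~~~~
~~~~~~~
~~~+>~~
~~~~~~~
~~~~~~~
gen 2: ~~~~~~~
~~~~~~~
~~~~~~~
~~~++~~
~~~~v~~
~~~~~~~
gen 3: ~~~~~~~
~~~~~~~
~~~~~~~
~~~++~~
~~~<+~~
~~~~~~~
gen 4: ~~~~~~~
~~~~~~~
~~~~~~~
~~~^+~~
~~~++~~
~~~~~~~
gen 5: ~~~~~~~
~~~~~~~
~~~~~~~
~~<~+~~
~~~++~~
~~~~~~~
gen 6: ~~~~~~~
~~~~~~~
~~^~~~~
~~+~+~~
~~~++~~
~~~~~~~
gen 7: ~~~~~~~
~~~~~~~
~~+>~~~
~~+~+~~
~~~++~~
~~~~~~~
gen 8: ~~~~~~~
~~~~~~~
~~++~~~
~~+v+~~
~~~++~~
~~~~~~~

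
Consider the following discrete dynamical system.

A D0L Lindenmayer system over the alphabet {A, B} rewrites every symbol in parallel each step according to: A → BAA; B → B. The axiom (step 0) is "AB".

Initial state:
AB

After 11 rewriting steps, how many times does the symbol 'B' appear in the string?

2048

k=0  AB
k=1  BAAB
k=2  BBAABAAB
k=3  BBBAABAABBAABAAB
k=4  BBBBAABAABBAABAABBBAABAABBAABAAB
k=5  BBBBBAABAABBAABAABBBAABAABBAABAABBBBAABAABBAABAABBBAABAABBAABAAB
k=6  BBBBBBAABAABBAABAABBBAABAABBAABAABBBBAABAABBAABAABBBAABAAB…ABAABBAABAABBBAABAABBAABAABBBBAABAABBAABAABBBAABAABBAABAAB  (len 128)
k=7  BBBBBBBAABAABBAABAABBBAABAABBAABAABBBBAABAABBAABAABBBAABAA…ABAABBAABAABBBAABAABBAABAABBBBAABAABBAABAABBBAABAABBAABAAB  (len 256)
k=8  BBBBBBBBAABAABBAABAABBBAABAABBAABAABBBBAABAABBAABAABBBAABA…ABAABBAABAABBBAABAABBAABAABBBBAABAABBAABAABBBAABAABBAABAAB  (len 512)
k=9  BBBBBBBBBAABAABBAABAABBBAABAABBAABAABBBBAABAABBAABAABBBAAB…ABAABBAABAABBBAABAABBAABAABBBBAABAABBAABAABBBAABAABBAABAAB  (len 1024)
k=10  BBBBBBBBBBAABAABBAABAABBBAABAABBAABAABBBBAABAABBAABAABBBAA…ABAABBAABAABBBAABAABBAABAABBBBAABAABBAABAABBBAABAABBAABAAB  (len 2048)
k=11  BBBBBBBBBBBAABAABBAABAABBBAABAABBAABAABBBBAABAABBAABAABBBA…ABAABBAABAABBBAABAABBAABAABBBBAABAABBAABAABBBAABAABBAABAAB  (len 4096)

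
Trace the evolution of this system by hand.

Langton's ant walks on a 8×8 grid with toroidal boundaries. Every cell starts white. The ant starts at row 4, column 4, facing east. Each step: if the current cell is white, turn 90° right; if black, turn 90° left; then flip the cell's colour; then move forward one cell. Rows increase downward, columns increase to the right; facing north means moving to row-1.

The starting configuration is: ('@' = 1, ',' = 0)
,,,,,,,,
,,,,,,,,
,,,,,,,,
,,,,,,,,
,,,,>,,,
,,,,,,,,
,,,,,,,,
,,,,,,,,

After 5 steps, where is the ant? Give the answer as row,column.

[0] ,,,,,,,,
,,,,,,,,
,,,,,,,,
,,,,,,,,
,,,,>,,,
,,,,,,,,
,,,,,,,,
,,,,,,,,
[1] ,,,,,,,,
,,,,,,,,
,,,,,,,,
,,,,,,,,
,,,,@,,,
,,,,v,,,
,,,,,,,,
,,,,,,,,
[2] ,,,,,,,,
,,,,,,,,
,,,,,,,,
,,,,,,,,
,,,,@,,,
,,,<@,,,
,,,,,,,,
,,,,,,,,
[3] ,,,,,,,,
,,,,,,,,
,,,,,,,,
,,,,,,,,
,,,^@,,,
,,,@@,,,
,,,,,,,,
,,,,,,,,
[4] ,,,,,,,,
,,,,,,,,
,,,,,,,,
,,,,,,,,
,,,@>,,,
,,,@@,,,
,,,,,,,,
,,,,,,,,
[5] ,,,,,,,,
,,,,,,,,
,,,,,,,,
,,,,^,,,
,,,@,,,,
,,,@@,,,
,,,,,,,,
,,,,,,,,

3,4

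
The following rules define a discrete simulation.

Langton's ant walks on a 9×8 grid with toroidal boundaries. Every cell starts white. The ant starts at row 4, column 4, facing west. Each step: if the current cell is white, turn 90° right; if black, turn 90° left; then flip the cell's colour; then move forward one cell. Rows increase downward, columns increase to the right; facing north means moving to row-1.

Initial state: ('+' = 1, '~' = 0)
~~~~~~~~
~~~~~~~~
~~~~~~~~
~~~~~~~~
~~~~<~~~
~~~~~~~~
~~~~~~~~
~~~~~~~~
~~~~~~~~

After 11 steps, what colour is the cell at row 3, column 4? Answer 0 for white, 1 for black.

t=0: ~~~~~~~~
~~~~~~~~
~~~~~~~~
~~~~~~~~
~~~~<~~~
~~~~~~~~
~~~~~~~~
~~~~~~~~
~~~~~~~~
t=1: ~~~~~~~~
~~~~~~~~
~~~~~~~~
~~~~^~~~
~~~~+~~~
~~~~~~~~
~~~~~~~~
~~~~~~~~
~~~~~~~~
t=2: ~~~~~~~~
~~~~~~~~
~~~~~~~~
~~~~+>~~
~~~~+~~~
~~~~~~~~
~~~~~~~~
~~~~~~~~
~~~~~~~~
t=3: ~~~~~~~~
~~~~~~~~
~~~~~~~~
~~~~++~~
~~~~+v~~
~~~~~~~~
~~~~~~~~
~~~~~~~~
~~~~~~~~
t=4: ~~~~~~~~
~~~~~~~~
~~~~~~~~
~~~~++~~
~~~~<+~~
~~~~~~~~
~~~~~~~~
~~~~~~~~
~~~~~~~~
t=5: ~~~~~~~~
~~~~~~~~
~~~~~~~~
~~~~++~~
~~~~~+~~
~~~~v~~~
~~~~~~~~
~~~~~~~~
~~~~~~~~
t=6: ~~~~~~~~
~~~~~~~~
~~~~~~~~
~~~~++~~
~~~~~+~~
~~~<+~~~
~~~~~~~~
~~~~~~~~
~~~~~~~~
t=7: ~~~~~~~~
~~~~~~~~
~~~~~~~~
~~~~++~~
~~~^~+~~
~~~++~~~
~~~~~~~~
~~~~~~~~
~~~~~~~~
t=8: ~~~~~~~~
~~~~~~~~
~~~~~~~~
~~~~++~~
~~~+>+~~
~~~++~~~
~~~~~~~~
~~~~~~~~
~~~~~~~~
t=9: ~~~~~~~~
~~~~~~~~
~~~~~~~~
~~~~++~~
~~~+++~~
~~~+v~~~
~~~~~~~~
~~~~~~~~
~~~~~~~~
t=10: ~~~~~~~~
~~~~~~~~
~~~~~~~~
~~~~++~~
~~~+++~~
~~~+~>~~
~~~~~~~~
~~~~~~~~
~~~~~~~~
t=11: ~~~~~~~~
~~~~~~~~
~~~~~~~~
~~~~++~~
~~~+++~~
~~~+~+~~
~~~~~v~~
~~~~~~~~
~~~~~~~~

1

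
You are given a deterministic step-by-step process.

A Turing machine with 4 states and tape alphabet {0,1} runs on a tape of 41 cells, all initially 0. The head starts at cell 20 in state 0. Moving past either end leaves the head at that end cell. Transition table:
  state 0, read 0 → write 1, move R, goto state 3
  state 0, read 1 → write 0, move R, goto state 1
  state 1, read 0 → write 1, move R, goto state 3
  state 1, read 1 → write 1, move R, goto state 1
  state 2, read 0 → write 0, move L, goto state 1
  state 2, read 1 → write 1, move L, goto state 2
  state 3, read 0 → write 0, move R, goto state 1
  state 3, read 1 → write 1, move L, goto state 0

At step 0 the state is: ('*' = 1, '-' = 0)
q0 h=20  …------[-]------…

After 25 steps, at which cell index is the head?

[0] q0 h=20  …------[-]------…
[1] q3 h=21  …-----*[-]------…
[2] q1 h=22  …----*-[-]------…
[3] q3 h=23  …---*-*[-]------…
[4] q1 h=24  …--*-*-[-]------…
[5] q3 h=25  …-*-*-*[-]------…
[6] q1 h=26  …*-*-*-[-]------…
[7] q3 h=27  …-*-*-*[-]------…
[8] q1 h=28  …*-*-*-[-]------…
[9] q3 h=29  …-*-*-*[-]------…
[10] q1 h=30  …*-*-*-[-]------…
[11] q3 h=31  …-*-*-*[-]------…
[12] q1 h=32  …*-*-*-[-]------…
[13] q3 h=33  …-*-*-*[-]------…
[14] q1 h=34  …*-*-*-[-]------|
[15] q3 h=35  …-*-*-*[-]-----|
[16] q1 h=36  …*-*-*-[-]----|
[17] q3 h=37  …-*-*-*[-]---|
[18] q1 h=38  …*-*-*-[-]--|
[19] q3 h=39  …-*-*-*[-]-|
[20] q1 h=40  …*-*-*-[-]|
[21] q3 h=40  …*-*-*-[*]|
[22] q0 h=39  …-*-*-*[-]*|
[23] q3 h=40  …*-*-**[*]|
[24] q0 h=39  …-*-*-*[*]*|
[25] q1 h=40  …*-*-*-[*]|

40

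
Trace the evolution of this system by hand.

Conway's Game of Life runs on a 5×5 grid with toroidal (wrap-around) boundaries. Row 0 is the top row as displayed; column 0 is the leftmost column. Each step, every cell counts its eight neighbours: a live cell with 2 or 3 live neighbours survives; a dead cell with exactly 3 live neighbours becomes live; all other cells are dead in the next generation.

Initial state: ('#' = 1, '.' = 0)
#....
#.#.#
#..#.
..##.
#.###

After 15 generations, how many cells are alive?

4

0) #....
#.#.#
#..#.
..##.
#.###
1) ..#..
#..#.
#....
#....
#.#..
2) ..###
.#..#
##...
#...#
.....
3) #.###
.#..#
.#...
##..#
#....
4) ..##.
.#..#
.##.#
.#..#
..#..
5) .###.
.#..#
.##.#
.#...
.##..
6) ...#.
....#
.###.
...#.
#..#.
7) ...#.
....#
..###
.#.#.
..##.
8) ..###
..#.#
#.#.#
.#...
...##
9) #.#..
..#..
#.#.#
.##..
#...#
10) #..##
#.#.#
#.#..
..#..
#.###
11) .....
..#..
#.#.#
#.#..
#.#..
12) .#...
.#.#.
#.#.#
#.#..
.....
13) ..#..
.#.##
#.#.#
#..##
.#...
14) ####.
.#..#
..#..
..##.
#####
15) .....
....#
.##..
#....
.....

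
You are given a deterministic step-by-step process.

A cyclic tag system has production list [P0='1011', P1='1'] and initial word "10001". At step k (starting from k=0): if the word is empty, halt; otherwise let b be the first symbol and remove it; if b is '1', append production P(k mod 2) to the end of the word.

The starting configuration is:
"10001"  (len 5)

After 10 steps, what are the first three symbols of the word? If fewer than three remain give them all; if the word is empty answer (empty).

011

[0] "10001"  (len 5)
[1] "00011011"  (len 8)
[2] "0011011"  (len 7)
[3] "011011"  (len 6)
[4] "11011"  (len 5)
[5] "10111011"  (len 8)
[6] "01110111"  (len 8)
[7] "1110111"  (len 7)
[8] "1101111"  (len 7)
[9] "1011111011"  (len 10)
[10] "0111110111"  (len 10)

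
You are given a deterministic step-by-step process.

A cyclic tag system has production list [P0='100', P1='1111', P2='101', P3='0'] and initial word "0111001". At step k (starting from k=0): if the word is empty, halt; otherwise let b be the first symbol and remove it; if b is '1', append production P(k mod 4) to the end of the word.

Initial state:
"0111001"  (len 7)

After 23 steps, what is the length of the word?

0) "0111001"  (len 7)
1) "111001"  (len 6)
2) "110011111"  (len 9)
3) "10011111101"  (len 11)
4) "00111111010"  (len 11)
5) "0111111010"  (len 10)
6) "111111010"  (len 9)
7) "11111010101"  (len 11)
8) "11110101010"  (len 11)
9) "1110101010100"  (len 13)
10) "1101010101001111"  (len 16)
11) "101010101001111101"  (len 18)
12) "010101010011111010"  (len 18)
13) "10101010011111010"  (len 17)
14) "01010100111110101111"  (len 20)
15) "1010100111110101111"  (len 19)
16) "0101001111101011110"  (len 19)
17) "101001111101011110"  (len 18)
18) "010011111010111101111"  (len 21)
19) "10011111010111101111"  (len 20)
20) "00111110101111011110"  (len 20)
21) "0111110101111011110"  (len 19)
22) "111110101111011110"  (len 18)
23) "11110101111011110101"  (len 20)

20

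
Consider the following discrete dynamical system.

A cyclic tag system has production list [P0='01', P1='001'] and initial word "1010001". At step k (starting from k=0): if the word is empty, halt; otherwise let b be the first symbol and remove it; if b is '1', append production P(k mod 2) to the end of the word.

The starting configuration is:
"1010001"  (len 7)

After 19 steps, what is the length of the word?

k=0  "1010001"  (len 7)
k=1  "01000101"  (len 8)
k=2  "1000101"  (len 7)
k=3  "00010101"  (len 8)
k=4  "0010101"  (len 7)
k=5  "010101"  (len 6)
k=6  "10101"  (len 5)
k=7  "010101"  (len 6)
k=8  "10101"  (len 5)
k=9  "010101"  (len 6)
k=10  "10101"  (len 5)
k=11  "010101"  (len 6)
k=12  "10101"  (len 5)
k=13  "010101"  (len 6)
k=14  "10101"  (len 5)
k=15  "010101"  (len 6)
k=16  "10101"  (len 5)
k=17  "010101"  (len 6)
k=18  "10101"  (len 5)
k=19  "010101"  (len 6)

6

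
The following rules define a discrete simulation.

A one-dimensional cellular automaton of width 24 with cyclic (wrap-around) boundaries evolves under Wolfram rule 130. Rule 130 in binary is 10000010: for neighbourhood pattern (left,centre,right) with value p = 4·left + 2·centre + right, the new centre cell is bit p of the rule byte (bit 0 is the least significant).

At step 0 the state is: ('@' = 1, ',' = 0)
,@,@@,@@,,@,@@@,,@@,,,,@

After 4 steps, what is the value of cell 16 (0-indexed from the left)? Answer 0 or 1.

0

step 0: ,@,@@,@@,,@,@@@,,@@,,,,@
step 1: ,,,,,,,,,@,,,@,,@,,,,,@,
step 2: ,,,,,,,,@,,,@,,@,,,,,@,,
step 3: ,,,,,,,@,,,@,,@,,,,,@,,,
step 4: ,,,,,,@,,,@,,@,,,,,@,,,,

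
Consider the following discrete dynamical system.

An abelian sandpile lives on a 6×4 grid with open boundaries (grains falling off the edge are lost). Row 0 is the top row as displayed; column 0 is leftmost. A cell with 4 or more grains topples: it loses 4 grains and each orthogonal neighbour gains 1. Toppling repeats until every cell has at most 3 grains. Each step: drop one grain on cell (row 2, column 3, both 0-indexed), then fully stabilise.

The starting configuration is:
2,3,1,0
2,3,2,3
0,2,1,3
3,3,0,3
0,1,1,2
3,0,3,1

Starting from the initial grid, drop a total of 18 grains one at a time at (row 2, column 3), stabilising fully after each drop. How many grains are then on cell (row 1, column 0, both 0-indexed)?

3

step 0: 2,3,1,0
2,3,2,3
0,2,1,3
3,3,0,3
0,1,1,2
3,0,3,1
step 1: 2,3,1,1
2,3,3,0
0,2,2,2
3,3,1,0
0,1,1,3
3,0,3,1
step 2: 2,3,1,1
2,3,3,0
0,2,2,3
3,3,1,0
0,1,1,3
3,0,3,1
step 3: 2,3,1,1
2,3,3,1
0,2,3,0
3,3,1,1
0,1,1,3
3,0,3,1
step 4: 2,3,1,1
2,3,3,1
0,2,3,1
3,3,1,1
0,1,1,3
3,0,3,1
step 5: 2,3,1,1
2,3,3,1
0,2,3,2
3,3,1,1
0,1,1,3
3,0,3,1
step 6: 2,3,1,1
2,3,3,1
0,2,3,3
3,3,1,1
0,1,1,3
3,0,3,1
step 7: 3,0,3,1
3,2,1,3
2,1,2,1
0,1,3,2
1,2,1,3
3,0,3,1
step 8: 3,0,3,1
3,2,1,3
2,1,2,2
0,1,3,2
1,2,1,3
3,0,3,1
step 9: 3,0,3,1
3,2,1,3
2,1,2,3
0,1,3,2
1,2,1,3
3,0,3,1
step 10: 3,0,3,2
3,2,2,0
2,1,3,1
0,1,3,3
1,2,1,3
3,0,3,1
step 11: 3,0,3,2
3,2,2,0
2,1,3,2
0,1,3,3
1,2,1,3
3,0,3,1
step 12: 3,0,3,2
3,2,2,0
2,1,3,3
0,1,3,3
1,2,1,3
3,0,3,1
step 13: 3,0,3,2
3,2,3,1
2,2,1,2
0,2,1,2
1,2,3,0
3,0,3,2
step 14: 3,0,3,2
3,2,3,1
2,2,1,3
0,2,1,2
1,2,3,0
3,0,3,2
step 15: 3,0,3,2
3,2,3,2
2,2,2,0
0,2,1,3
1,2,3,0
3,0,3,2
step 16: 3,0,3,2
3,2,3,2
2,2,2,1
0,2,1,3
1,2,3,0
3,0,3,2
step 17: 3,0,3,2
3,2,3,2
2,2,2,2
0,2,1,3
1,2,3,0
3,0,3,2
step 18: 3,0,3,2
3,2,3,2
2,2,2,3
0,2,1,3
1,2,3,0
3,0,3,2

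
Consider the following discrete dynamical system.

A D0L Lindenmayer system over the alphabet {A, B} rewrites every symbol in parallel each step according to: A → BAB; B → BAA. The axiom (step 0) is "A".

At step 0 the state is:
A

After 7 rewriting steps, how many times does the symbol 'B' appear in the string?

gen 0: A
gen 1: BAB
gen 2: BAABABBAA
gen 3: BAABABBABBAABABBAABAABABBAB
gen 4: BAABABBABBAABABBAABAABABBAABAABABBABBAABABBAABAABABBABBAABABBABBAABABBAABAABABBAA
gen 5: BAABABBABBAABABBAABAABABBAABAABABBABBAABABBAABAABABBABBAAB…BBAABAABABBABBAABABBAABAABABBABBAABABBABBAABABBAABAABABBAB  (len 243)
gen 6: BAABABBABBAABABBAABAABABBAABAABABBABBAABABBAABAABABBABBAAB…BBAABAABABBABBAABABBAABAABABBABBAABABBABBAABABBAABAABABBAA  (len 729)
gen 7: BAABABBABBAABABBAABAABABBAABAABABBABBAABABBAABAABABBABBAAB…BBAABAABABBABBAABABBAABAABABBABBAABABBABBAABABBAABAABABBAB  (len 2187)

1094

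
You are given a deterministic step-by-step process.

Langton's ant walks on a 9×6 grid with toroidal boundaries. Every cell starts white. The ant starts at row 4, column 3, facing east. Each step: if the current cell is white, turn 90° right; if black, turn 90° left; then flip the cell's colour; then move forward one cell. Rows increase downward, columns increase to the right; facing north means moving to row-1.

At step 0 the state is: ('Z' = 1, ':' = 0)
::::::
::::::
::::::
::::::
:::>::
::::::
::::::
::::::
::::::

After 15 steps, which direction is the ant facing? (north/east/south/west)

south

t=0: ::::::
::::::
::::::
::::::
:::>::
::::::
::::::
::::::
::::::
t=1: ::::::
::::::
::::::
::::::
:::Z::
:::v::
::::::
::::::
::::::
t=2: ::::::
::::::
::::::
::::::
:::Z::
::<Z::
::::::
::::::
::::::
t=3: ::::::
::::::
::::::
::::::
::^Z::
::ZZ::
::::::
::::::
::::::
t=4: ::::::
::::::
::::::
::::::
::Z>::
::ZZ::
::::::
::::::
::::::
t=5: ::::::
::::::
::::::
:::^::
::Z:::
::ZZ::
::::::
::::::
::::::
t=6: ::::::
::::::
::::::
:::Z>:
::Z:::
::ZZ::
::::::
::::::
::::::
t=7: ::::::
::::::
::::::
:::ZZ:
::Z:v:
::ZZ::
::::::
::::::
::::::
t=8: ::::::
::::::
::::::
:::ZZ:
::Z<Z:
::ZZ::
::::::
::::::
::::::
t=9: ::::::
::::::
::::::
:::^Z:
::ZZZ:
::ZZ::
::::::
::::::
::::::
t=10: ::::::
::::::
::::::
::<:Z:
::ZZZ:
::ZZ::
::::::
::::::
::::::
t=11: ::::::
::::::
::^:::
::Z:Z:
::ZZZ:
::ZZ::
::::::
::::::
::::::
t=12: ::::::
::::::
::Z>::
::Z:Z:
::ZZZ:
::ZZ::
::::::
::::::
::::::
t=13: ::::::
::::::
::ZZ::
::ZvZ:
::ZZZ:
::ZZ::
::::::
::::::
::::::
t=14: ::::::
::::::
::ZZ::
::<ZZ:
::ZZZ:
::ZZ::
::::::
::::::
::::::
t=15: ::::::
::::::
::ZZ::
:::ZZ:
::vZZ:
::ZZ::
::::::
::::::
::::::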